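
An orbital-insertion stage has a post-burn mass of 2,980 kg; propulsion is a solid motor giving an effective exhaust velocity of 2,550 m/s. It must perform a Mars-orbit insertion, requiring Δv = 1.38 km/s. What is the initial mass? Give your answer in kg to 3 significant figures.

initial mass ≈ 5120 kg

m₀/m_f = exp(Δv / v_e) = exp(1380 / 2550.0) = exp(0.5412) = 1.7180.
m₀ = m_f × 1.7180 = 2,980 × 1.7180 = 5,119.64 kg.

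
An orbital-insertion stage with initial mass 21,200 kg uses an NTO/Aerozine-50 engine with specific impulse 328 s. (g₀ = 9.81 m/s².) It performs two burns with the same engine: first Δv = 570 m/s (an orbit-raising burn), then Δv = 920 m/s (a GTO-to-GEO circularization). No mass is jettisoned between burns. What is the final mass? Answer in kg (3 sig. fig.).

v_e = Isp · g₀ = 328 × 9.81 = 3217.7 m/s.
After the first burn: m = 21200 × exp(−570/3217.7) = 21200 × 0.83766 = 17,758.4 kg.
After the second burn: m = 17,758.4 × exp(−920/3217.7) = 17,758.4 × 0.75132 = 13,342.2 kg.

final mass ≈ 13300 kg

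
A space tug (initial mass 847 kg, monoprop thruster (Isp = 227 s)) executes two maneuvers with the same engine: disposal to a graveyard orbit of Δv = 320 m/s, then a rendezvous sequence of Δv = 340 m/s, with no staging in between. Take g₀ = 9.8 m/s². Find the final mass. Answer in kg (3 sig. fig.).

v_e = Isp · g₀ = 227 × 9.8 = 2224.6 m/s.
After the first burn: m = 847 × exp(−320/2224.6) = 847 × 0.86602 = 733.519 kg.
After the second burn: m = 733.519 × exp(−340/2224.6) = 733.519 × 0.85827 = 629.557 kg.

final mass ≈ 630 kg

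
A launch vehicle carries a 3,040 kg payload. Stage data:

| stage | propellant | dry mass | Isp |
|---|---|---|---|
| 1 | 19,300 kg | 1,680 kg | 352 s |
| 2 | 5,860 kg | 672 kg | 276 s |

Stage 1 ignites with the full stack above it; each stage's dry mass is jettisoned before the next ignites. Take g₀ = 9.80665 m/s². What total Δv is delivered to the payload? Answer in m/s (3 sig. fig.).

Δv ≈ 6010 m/s

Ignition mass of stage 1 = 19,300+1,680 + 5,860+672 + 3,040 = 30,552 kg.
Stage 1: m₀ = 30,552 kg, m_f = 30,552 − 19,300 = 11,252 kg; Δv = 352×9.80665×ln(2.715) = 3451.9×0.9989 ≈ 3448 m/s.
Stage 2: m₀ = 9,572 kg, m_f = 9,572 − 5,860 = 3,712 kg; Δv = 276×9.80665×ln(2.579) = 2706.6×0.9473 ≈ 2564 m/s.
Total Δv = 3448 + 2564 = 6012 m/s.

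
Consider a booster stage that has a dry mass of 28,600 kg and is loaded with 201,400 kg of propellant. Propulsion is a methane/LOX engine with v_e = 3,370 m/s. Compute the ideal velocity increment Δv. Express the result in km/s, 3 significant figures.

Δv ≈ 7.03 km/s

m₀ = m_dry + m_prop = 28,600 + 201,400 = 230,000 kg.
Rocket equation: Δv = v_e · ln(m₀/m_f) = 3370.0 × ln(8.042) = 3370.0 × 2.0847 ≈ 7025.3 m/s.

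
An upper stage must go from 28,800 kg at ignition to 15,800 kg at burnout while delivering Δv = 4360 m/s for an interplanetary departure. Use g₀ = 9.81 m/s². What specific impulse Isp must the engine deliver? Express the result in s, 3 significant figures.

Isp ≈ 740 s

ln(m₀/m_f) = ln(28800/15800) = ln(1.823) = 0.6004.
By the Tsiolkovsky rocket equation, v_e = Δv / ln(m₀/m_f) = 4360 / 0.6004 = 7262.2 m/s.
Isp = v_e / g₀ = 7262.2 / 9.81 = 740.3 s.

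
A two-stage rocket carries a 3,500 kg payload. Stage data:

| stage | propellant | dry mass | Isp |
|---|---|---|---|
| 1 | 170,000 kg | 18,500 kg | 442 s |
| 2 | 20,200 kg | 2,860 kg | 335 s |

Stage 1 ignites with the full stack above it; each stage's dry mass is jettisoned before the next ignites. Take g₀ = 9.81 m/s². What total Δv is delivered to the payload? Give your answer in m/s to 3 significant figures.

Δv ≈ 11500 m/s

Ignition mass of stage 1 = 170,000+18,500 + 20,200+2,860 + 3,500 = 215,060 kg.
Stage 1: m₀ = 215,060 kg, m_f = 215,060 − 170,000 = 45,060 kg; Δv = 442×9.81×ln(4.773) = 4336.0×1.5629 ≈ 6777 m/s.
Stage 2: m₀ = 26,560 kg, m_f = 26,560 − 20,200 = 6,360 kg; Δv = 335×9.81×ln(4.176) = 3286.4×1.4294 ≈ 4697 m/s.
Total Δv = 6777 + 4697 = 11474 m/s.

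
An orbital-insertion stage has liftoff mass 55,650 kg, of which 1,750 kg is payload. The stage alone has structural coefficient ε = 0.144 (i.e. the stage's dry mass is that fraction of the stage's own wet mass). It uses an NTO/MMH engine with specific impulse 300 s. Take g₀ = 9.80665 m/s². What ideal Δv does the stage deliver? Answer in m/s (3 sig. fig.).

Stage wet mass = m₀ − payload = 55,650 − 1,750 = 53,900 kg.
Stage dry mass = ε × stage wet mass = 0.144 × 53,900 = 7,761.6 kg.
Burnout mass m_f = stage dry + payload = 7,761.6 + 1,750 = 9,511.6 kg.
v_e = Isp · g₀ = 300 × 9.80665 = 2942.0 m/s.
From the ideal rocket equation, Δv = v_e · ln(55,650/9,511.6) = 2942.0 × ln(5.851) = 2942.0 × 1.7666 ≈ 5197 m/s.

Δv ≈ 5200 m/s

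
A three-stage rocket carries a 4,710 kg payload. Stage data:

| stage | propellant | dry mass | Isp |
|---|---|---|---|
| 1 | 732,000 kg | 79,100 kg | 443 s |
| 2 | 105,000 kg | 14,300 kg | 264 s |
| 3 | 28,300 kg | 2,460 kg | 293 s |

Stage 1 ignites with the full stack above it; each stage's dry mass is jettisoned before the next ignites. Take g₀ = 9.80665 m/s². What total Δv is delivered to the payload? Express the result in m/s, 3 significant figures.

Δv ≈ 13700 m/s

Ignition mass of stage 1 = 732,000+79,100 + 105,000+14,300 + 28,300+2,460 + 4,710 = 965,870 kg.
Stage 1: m₀ = 965,870 kg, m_f = 965,870 − 732,000 = 233,870 kg; Δv = 443×9.80665×ln(4.13) = 4344.3×1.4183 ≈ 6161 m/s.
Stage 2: m₀ = 154,770 kg, m_f = 154,770 − 105,000 = 49,770 kg; Δv = 264×9.80665×ln(3.11) = 2589.0×1.1345 ≈ 2937 m/s.
Stage 3: m₀ = 35,470 kg, m_f = 35,470 − 28,300 = 7,170 kg; Δv = 293×9.80665×ln(4.947) = 2873.3×1.5988 ≈ 4594 m/s.
Total Δv = 6161 + 2937 + 4594 = 13692 m/s.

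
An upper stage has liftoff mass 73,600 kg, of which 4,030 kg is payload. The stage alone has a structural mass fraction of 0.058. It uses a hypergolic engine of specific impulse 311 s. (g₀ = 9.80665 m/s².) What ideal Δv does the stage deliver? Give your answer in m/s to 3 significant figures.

Δv ≈ 6740 m/s

Stage wet mass = m₀ − payload = 73,600 − 4,030 = 69,570 kg.
Stage dry mass = ε × stage wet mass = 0.058 × 69,570 = 4,035.06 kg.
Burnout mass m_f = stage dry + payload = 4,035.06 + 4,030 = 8,065.06 kg.
v_e = Isp · g₀ = 311 × 9.80665 = 3049.9 m/s.
Using Δv = v_e ln(m₀/m_f): Δv = v_e · ln(73,600/8,065.06) = 3049.9 × ln(9.126) = 3049.9 × 2.2111 ≈ 6744 m/s.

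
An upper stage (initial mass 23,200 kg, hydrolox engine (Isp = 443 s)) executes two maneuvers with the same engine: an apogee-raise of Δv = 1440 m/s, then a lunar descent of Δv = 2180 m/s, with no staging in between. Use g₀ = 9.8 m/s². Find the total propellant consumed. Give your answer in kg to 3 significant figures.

total propellant consumed ≈ 13100 kg

v_e = Isp · g₀ = 443 × 9.8 = 4341.4 m/s.
After the first burn: m = 23200 × exp(−1440/4341.4) = 23200 × 0.71771 = 16,650.9 kg.
After the second burn: m = 16,650.9 × exp(−2180/4341.4) = 16,650.9 × 0.60523 = 10,077.6 kg.
Total propellant = m₀ − m_final = 23200 − 10,077.6 = 13,122.4 kg.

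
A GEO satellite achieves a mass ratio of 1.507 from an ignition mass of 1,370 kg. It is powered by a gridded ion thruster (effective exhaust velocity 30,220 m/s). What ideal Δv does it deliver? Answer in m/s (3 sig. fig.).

Δv ≈ 12400 m/s

Δv = v_e · ln(1.507) = 30220.0 × 0.4101 ≈ 12393.9 m/s.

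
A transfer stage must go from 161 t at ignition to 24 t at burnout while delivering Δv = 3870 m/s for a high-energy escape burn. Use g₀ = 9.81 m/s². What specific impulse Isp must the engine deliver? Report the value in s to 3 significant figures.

ln(m₀/m_f) = ln(161000/24000) = ln(6.708) = 1.9034.
v_e = Δv / ln(m₀/m_f) = 3870 / 1.9034 = 2033.3 m/s.
Isp = v_e / g₀ = 2033.3 / 9.81 = 207.3 s.

Isp ≈ 207 s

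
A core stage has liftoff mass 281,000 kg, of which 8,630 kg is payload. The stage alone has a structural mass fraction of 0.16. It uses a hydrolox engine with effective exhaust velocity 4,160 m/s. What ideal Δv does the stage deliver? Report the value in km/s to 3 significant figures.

Δv ≈ 7.00 km/s

Stage wet mass = m₀ − payload = 281,000 − 8,630 = 272,370 kg.
Stage dry mass = ε × stage wet mass = 0.16 × 272,370 = 43,579.2 kg.
Burnout mass m_f = stage dry + payload = 43,579.2 + 8,630 = 52,209.2 kg.
Using Δv = v_e ln(m₀/m_f): Δv = v_e · ln(281,000/52,209.2) = 4160.0 × ln(5.382) = 4160.0 × 1.6831 ≈ 7002 m/s.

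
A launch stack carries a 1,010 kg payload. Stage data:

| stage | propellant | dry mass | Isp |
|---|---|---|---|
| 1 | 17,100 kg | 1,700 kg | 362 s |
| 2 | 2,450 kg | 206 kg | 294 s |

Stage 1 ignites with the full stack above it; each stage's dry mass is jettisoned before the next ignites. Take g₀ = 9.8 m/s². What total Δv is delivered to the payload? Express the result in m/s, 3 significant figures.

Ignition mass of stage 1 = 17,100+1,700 + 2,450+206 + 1,010 = 22,466 kg.
Stage 1: m₀ = 22,466 kg, m_f = 22,466 − 17,100 = 5,366 kg; Δv = 362×9.8×ln(4.187) = 3547.6×1.4319 ≈ 5080 m/s.
Stage 2: m₀ = 3,666 kg, m_f = 3,666 − 2,450 = 1,216 kg; Δv = 294×9.8×ln(3.015) = 2881.2×1.1035 ≈ 3180 m/s.
Total Δv = 5080 + 3180 = 8260 m/s.

Δv ≈ 8260 m/s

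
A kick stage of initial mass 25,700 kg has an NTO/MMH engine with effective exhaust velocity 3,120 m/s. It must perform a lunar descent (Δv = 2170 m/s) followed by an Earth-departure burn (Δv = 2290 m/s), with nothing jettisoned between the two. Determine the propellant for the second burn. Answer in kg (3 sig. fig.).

After the first burn: m = 25700 × exp(−2170/3120.0) = 25700 × 0.49882 = 12,819.7 kg.
After the second burn: m = 12,819.7 × exp(−2290/3120.0) = 12,819.7 × 0.48000 = 6,153.46 kg.
Second-burn propellant = 12,819.7 − 6,153.46 = 6,666.24 kg.

propellant for the second burn ≈ 6670 kg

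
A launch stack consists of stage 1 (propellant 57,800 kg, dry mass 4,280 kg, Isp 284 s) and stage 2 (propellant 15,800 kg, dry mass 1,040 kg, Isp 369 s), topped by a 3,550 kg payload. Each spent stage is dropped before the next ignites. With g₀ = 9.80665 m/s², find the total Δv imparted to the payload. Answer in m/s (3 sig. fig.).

Ignition mass of stage 1 = 57,800+4,280 + 15,800+1,040 + 3,550 = 82,470 kg.
Stage 1: m₀ = 82,470 kg, m_f = 82,470 − 57,800 = 24,670 kg; Δv = 284×9.80665×ln(3.343) = 2785.1×1.2068 ≈ 3361 m/s.
Stage 2: m₀ = 20,390 kg, m_f = 20,390 − 15,800 = 4,590 kg; Δv = 369×9.80665×ln(4.442) = 3618.7×1.4912 ≈ 5396 m/s.
Total Δv = 3361 + 5396 = 8757 m/s.

Δv ≈ 8760 m/s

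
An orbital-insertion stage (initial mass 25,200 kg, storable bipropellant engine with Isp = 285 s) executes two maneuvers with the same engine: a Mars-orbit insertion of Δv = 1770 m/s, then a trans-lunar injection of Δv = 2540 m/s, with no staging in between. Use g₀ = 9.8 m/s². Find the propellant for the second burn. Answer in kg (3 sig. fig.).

v_e = Isp · g₀ = 285 × 9.8 = 2793.0 m/s.
After the first burn: m = 25200 × exp(−1770/2793.0) = 25200 × 0.53061 = 13,371.4 kg.
After the second burn: m = 13,371.4 × exp(−2540/2793.0) = 13,371.4 × 0.40276 = 5,385.47 kg.
Second-burn propellant = 13,371.4 − 5,385.47 = 7,985.93 kg.

propellant for the second burn ≈ 7990 kg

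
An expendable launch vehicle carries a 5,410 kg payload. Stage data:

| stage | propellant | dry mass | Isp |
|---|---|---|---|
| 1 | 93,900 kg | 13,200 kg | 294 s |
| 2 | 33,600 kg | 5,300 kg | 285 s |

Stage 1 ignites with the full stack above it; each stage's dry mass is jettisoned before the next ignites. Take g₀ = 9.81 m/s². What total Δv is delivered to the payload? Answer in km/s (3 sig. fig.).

Ignition mass of stage 1 = 93,900+13,200 + 33,600+5,300 + 5,410 = 151,410 kg.
Stage 1: m₀ = 151,410 kg, m_f = 151,410 − 93,900 = 57,510 kg; Δv = 294×9.81×ln(2.633) = 2884.1×0.9680 ≈ 2792 m/s.
Stage 2: m₀ = 44,310 kg, m_f = 44,310 − 33,600 = 10,710 kg; Δv = 285×9.81×ln(4.137) = 2795.9×1.4200 ≈ 3970 m/s.
Total Δv = 2792 + 3970 = 6762 m/s.

Δv ≈ 6.76 km/s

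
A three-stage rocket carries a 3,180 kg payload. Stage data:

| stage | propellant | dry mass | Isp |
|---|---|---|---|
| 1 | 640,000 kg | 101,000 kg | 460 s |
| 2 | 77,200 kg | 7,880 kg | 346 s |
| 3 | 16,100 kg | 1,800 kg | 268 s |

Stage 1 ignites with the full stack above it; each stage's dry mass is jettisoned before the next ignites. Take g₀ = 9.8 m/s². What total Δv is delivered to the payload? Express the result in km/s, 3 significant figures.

Ignition mass of stage 1 = 640,000+101,000 + 77,200+7,880 + 16,100+1,800 + 3,180 = 847,160 kg.
Stage 1: m₀ = 847,160 kg, m_f = 847,160 − 640,000 = 207,160 kg; Δv = 460×9.8×ln(4.089) = 4508.0×1.4084 ≈ 6349 m/s.
Stage 2: m₀ = 106,160 kg, m_f = 106,160 − 77,200 = 28,960 kg; Δv = 346×9.8×ln(3.666) = 3390.8×1.2990 ≈ 4405 m/s.
Stage 3: m₀ = 21,080 kg, m_f = 21,080 − 16,100 = 4,980 kg; Δv = 268×9.8×ln(4.233) = 2626.4×1.4429 ≈ 3790 m/s.
Total Δv = 6349 + 4405 + 3790 = 14544 m/s.

Δv ≈ 14.5 km/s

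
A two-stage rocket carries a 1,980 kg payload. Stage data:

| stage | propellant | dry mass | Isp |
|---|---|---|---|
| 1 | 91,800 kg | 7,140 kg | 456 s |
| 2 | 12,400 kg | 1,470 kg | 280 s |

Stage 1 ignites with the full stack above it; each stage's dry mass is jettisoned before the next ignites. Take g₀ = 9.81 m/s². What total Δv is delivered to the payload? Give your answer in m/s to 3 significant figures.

Ignition mass of stage 1 = 91,800+7,140 + 12,400+1,470 + 1,980 = 114,790 kg.
Stage 1: m₀ = 114,790 kg, m_f = 114,790 − 91,800 = 22,990 kg; Δv = 456×9.81×ln(4.993) = 4473.4×1.6080 ≈ 7193 m/s.
Stage 2: m₀ = 15,850 kg, m_f = 15,850 − 12,400 = 3,450 kg; Δv = 280×9.81×ln(4.594) = 2746.8×1.5248 ≈ 4188 m/s.
Total Δv = 7193 + 4188 = 11381 m/s.

Δv ≈ 11400 m/s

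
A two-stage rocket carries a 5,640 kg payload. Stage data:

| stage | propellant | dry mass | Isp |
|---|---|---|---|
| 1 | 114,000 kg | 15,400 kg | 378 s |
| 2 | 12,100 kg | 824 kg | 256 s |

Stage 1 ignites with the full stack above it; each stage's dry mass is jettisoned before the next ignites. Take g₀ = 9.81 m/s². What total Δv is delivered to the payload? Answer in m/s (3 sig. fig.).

Δv ≈ 8110 m/s

Ignition mass of stage 1 = 114,000+15,400 + 12,100+824 + 5,640 = 147,964 kg.
Stage 1: m₀ = 147,964 kg, m_f = 147,964 − 114,000 = 33,964 kg; Δv = 378×9.81×ln(4.356) = 3708.2×1.4717 ≈ 5457 m/s.
Stage 2: m₀ = 18,564 kg, m_f = 18,564 − 12,100 = 6,464 kg; Δv = 256×9.81×ln(2.872) = 2511.4×1.0550 ≈ 2649 m/s.
Total Δv = 5457 + 2649 = 8106 m/s.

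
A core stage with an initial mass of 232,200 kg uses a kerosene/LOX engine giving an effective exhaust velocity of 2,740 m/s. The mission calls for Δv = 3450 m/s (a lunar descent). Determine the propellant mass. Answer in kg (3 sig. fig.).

By the Tsiolkovsky rocket equation, m₀/m_f = exp(Δv / v_e) = exp(3450 / 2740.0) = exp(1.2591) = 3.5223.
m_f = 232,200 / 3.5223 = 65,922.8 kg, so propellant = m₀ − m_f = 232,200 − 65,922.8 = 166,277.2 kg.

propellant mass ≈ 166000 kg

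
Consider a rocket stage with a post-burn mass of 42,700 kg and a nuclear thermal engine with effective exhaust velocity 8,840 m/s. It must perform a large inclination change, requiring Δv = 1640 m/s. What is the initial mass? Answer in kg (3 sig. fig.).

m₀/m_f = exp(Δv / v_e) = exp(1640 / 8840.0) = exp(0.1855) = 1.2038.
m₀ = m_f × 1.2038 = 42,700 × 1.2038 = 51,402.3 kg.

initial mass ≈ 51400 kg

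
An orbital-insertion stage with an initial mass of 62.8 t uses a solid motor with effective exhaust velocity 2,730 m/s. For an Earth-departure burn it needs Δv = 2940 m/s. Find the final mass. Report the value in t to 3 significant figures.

final mass ≈ 21.4 t

From the ideal rocket equation, m₀/m_f = exp(Δv / v_e) = exp(2940 / 2730.0) = exp(1.0769) = 2.9356.
m_f = m₀ / 2.9356 = 62.8 / 2.9356 = 21.3926 t.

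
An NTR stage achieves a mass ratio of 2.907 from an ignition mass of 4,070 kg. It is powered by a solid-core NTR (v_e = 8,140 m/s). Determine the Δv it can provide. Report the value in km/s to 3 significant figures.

Using Δv = v_e ln(m₀/m_f): Δv = v_e · ln(2.907) = 8140.0 × 1.0671 ≈ 8686.4 m/s.

Δv ≈ 8.69 km/s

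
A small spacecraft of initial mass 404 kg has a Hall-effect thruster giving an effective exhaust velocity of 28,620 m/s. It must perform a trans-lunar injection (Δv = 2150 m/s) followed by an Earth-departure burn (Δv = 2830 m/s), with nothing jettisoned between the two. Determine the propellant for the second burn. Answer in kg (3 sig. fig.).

After the first burn: m = 404 × exp(−2150/28620.0) = 404 × 0.92763 = 374.763 kg.
After the second burn: m = 374.763 × exp(−2830/28620.0) = 374.763 × 0.90585 = 339.479 kg.
Second-burn propellant = 374.763 − 339.479 = 35.284 kg.

propellant for the second burn ≈ 35.3 kg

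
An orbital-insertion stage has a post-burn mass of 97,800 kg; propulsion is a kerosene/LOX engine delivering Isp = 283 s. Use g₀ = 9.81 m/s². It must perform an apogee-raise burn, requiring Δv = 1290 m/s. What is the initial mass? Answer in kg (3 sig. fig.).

initial mass ≈ 156000 kg

v_e = Isp · g₀ = 283 × 9.81 = 2776.2 m/s.
By the Tsiolkovsky rocket equation, m₀/m_f = exp(Δv / v_e) = exp(1290 / 2776.2) = exp(0.4647) = 1.5915.
m₀ = m_f × 1.5915 = 97,800 × 1.5915 = 155,649 kg.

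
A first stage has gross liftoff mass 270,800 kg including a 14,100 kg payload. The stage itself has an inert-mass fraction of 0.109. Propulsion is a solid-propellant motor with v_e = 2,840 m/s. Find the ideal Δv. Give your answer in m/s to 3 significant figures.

Stage wet mass = m₀ − payload = 270,800 − 14,100 = 256,700 kg.
Stage dry mass = ε × stage wet mass = 0.109 × 256,700 = 27,980.3 kg.
Burnout mass m_f = stage dry + payload = 27,980.3 + 14,100 = 42,080.3 kg.
Rocket equation: Δv = v_e · ln(270,800/42,080.3) = 2840.0 × ln(6.435) = 2840.0 × 1.8618 ≈ 5288 m/s.

Δv ≈ 5290 m/s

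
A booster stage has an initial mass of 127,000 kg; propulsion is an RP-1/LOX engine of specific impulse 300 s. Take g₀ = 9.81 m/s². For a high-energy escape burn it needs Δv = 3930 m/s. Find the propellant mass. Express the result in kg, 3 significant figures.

v_e = Isp · g₀ = 300 × 9.81 = 2943.0 m/s.
By the Tsiolkovsky rocket equation, m₀/m_f = exp(Δv / v_e) = exp(3930 / 2943.0) = exp(1.3354) = 3.8014.
m_f = 127,000 / 3.8014 = 33,408.7 kg, so propellant = m₀ − m_f = 127,000 − 33,408.7 = 93,591.3 kg.

propellant mass ≈ 93600 kg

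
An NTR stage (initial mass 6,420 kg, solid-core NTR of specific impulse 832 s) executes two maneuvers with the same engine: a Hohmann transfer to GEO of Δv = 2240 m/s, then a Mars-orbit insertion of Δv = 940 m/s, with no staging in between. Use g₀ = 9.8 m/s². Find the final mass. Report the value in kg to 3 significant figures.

v_e = Isp · g₀ = 832 × 9.8 = 8153.6 m/s.
After the first burn: m = 6420 × exp(−2240/8153.6) = 6420 × 0.75978 = 4,877.79 kg.
After the second burn: m = 4,877.79 × exp(−940/8153.6) = 4,877.79 × 0.89111 = 4,346.65 kg.

final mass ≈ 4350 kg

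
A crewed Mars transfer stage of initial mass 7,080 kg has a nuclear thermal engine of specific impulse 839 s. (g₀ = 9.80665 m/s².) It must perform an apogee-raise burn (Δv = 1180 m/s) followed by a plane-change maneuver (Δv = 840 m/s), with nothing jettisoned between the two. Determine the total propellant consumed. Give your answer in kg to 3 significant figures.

total propellant consumed ≈ 1540 kg

v_e = Isp · g₀ = 839 × 9.80665 = 8227.8 m/s.
After the first burn: m = 7080 × exp(−1180/8227.8) = 7080 × 0.86639 = 6,134.04 kg.
After the second burn: m = 6,134.04 × exp(−840/8227.8) = 6,134.04 × 0.90295 = 5,538.73 kg.
Total propellant = m₀ − m_final = 7080 − 5,538.73 = 1,541.27 kg.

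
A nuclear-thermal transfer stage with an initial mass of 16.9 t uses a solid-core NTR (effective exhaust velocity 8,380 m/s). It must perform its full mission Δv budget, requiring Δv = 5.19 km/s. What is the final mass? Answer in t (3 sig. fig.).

final mass ≈ 9.10 t

From the ideal rocket equation, m₀/m_f = exp(Δv / v_e) = exp(5190 / 8380.0) = exp(0.6193) = 1.8577.
m_f = m₀ / 1.8577 = 16.9 / 1.8577 = 9.09727 t.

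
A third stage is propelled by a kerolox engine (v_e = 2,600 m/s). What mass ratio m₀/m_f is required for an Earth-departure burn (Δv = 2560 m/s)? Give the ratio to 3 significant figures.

mass ratio ≈ 2.68

Rocket equation: m₀/m_f = exp(Δv / v_e) = exp(2560 / 2600.0) = exp(0.9846) = 2.6768.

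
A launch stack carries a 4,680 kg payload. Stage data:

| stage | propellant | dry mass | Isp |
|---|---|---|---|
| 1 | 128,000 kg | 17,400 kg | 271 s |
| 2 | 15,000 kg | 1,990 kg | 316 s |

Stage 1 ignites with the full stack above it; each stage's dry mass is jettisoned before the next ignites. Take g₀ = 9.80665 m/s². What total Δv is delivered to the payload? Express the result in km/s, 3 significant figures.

Δv ≈ 7.51 km/s

Ignition mass of stage 1 = 128,000+17,400 + 15,000+1,990 + 4,680 = 167,070 kg.
Stage 1: m₀ = 167,070 kg, m_f = 167,070 − 128,000 = 39,070 kg; Δv = 271×9.80665×ln(4.276) = 2657.6×1.4531 ≈ 3862 m/s.
Stage 2: m₀ = 21,670 kg, m_f = 21,670 − 15,000 = 6,670 kg; Δv = 316×9.80665×ln(3.249) = 3098.9×1.1783 ≈ 3651 m/s.
Total Δv = 3862 + 3651 = 7513 m/s.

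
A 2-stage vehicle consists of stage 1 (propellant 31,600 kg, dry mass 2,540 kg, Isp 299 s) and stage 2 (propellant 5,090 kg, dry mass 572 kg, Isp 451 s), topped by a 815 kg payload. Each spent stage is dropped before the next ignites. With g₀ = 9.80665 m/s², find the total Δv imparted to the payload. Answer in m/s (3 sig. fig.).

Δv ≈ 11200 m/s

Ignition mass of stage 1 = 31,600+2,540 + 5,090+572 + 815 = 40,617 kg.
Stage 1: m₀ = 40,617 kg, m_f = 40,617 − 31,600 = 9,017 kg; Δv = 299×9.80665×ln(4.504) = 2932.2×1.5051 ≈ 4413 m/s.
Stage 2: m₀ = 6,477 kg, m_f = 6,477 − 5,090 = 1,387 kg; Δv = 451×9.80665×ln(4.67) = 4422.8×1.5411 ≈ 6816 m/s.
Total Δv = 4413 + 6816 = 11229 m/s.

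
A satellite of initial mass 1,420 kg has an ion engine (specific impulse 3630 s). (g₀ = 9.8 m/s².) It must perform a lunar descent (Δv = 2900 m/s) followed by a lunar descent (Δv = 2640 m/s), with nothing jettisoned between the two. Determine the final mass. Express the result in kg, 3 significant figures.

final mass ≈ 1220 kg

v_e = Isp · g₀ = 3630 × 9.8 = 35574.0 m/s.
After the first burn: m = 1420 × exp(−2900/35574.0) = 1420 × 0.92171 = 1,308.83 kg.
After the second burn: m = 1,308.83 × exp(−2640/35574.0) = 1,308.83 × 0.92848 = 1,215.22 kg.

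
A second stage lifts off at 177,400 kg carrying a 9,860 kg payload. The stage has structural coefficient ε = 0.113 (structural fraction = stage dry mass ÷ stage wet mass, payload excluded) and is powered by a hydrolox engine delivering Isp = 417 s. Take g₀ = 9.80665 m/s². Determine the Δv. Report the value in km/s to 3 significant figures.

Δv ≈ 7.44 km/s

Stage wet mass = m₀ − payload = 177,400 − 9,860 = 167,540 kg.
Stage dry mass = ε × stage wet mass = 0.113 × 167,540 = 18,932 kg.
Burnout mass m_f = stage dry + payload = 18,932 + 9,860 = 28,792 kg.
v_e = Isp · g₀ = 417 × 9.80665 = 4089.4 m/s.
From the ideal rocket equation, Δv = v_e · ln(177,400/28,792) = 4089.4 × ln(6.161) = 4089.4 × 1.8183 ≈ 7436 m/s.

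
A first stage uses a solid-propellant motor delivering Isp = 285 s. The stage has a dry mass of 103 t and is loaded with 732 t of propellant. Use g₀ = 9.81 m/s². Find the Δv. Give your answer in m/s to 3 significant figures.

Δv ≈ 5850 m/s

v_e = Isp · g₀ = 285 × 9.81 = 2795.9 m/s.
m₀ = m_dry + m_prop = 103 + 732 = 835 t.
Δv = v_e · ln(m₀/m_f) = 2795.9 × ln(8.107) = 2795.9 × 2.0927 ≈ 5850.9 m/s.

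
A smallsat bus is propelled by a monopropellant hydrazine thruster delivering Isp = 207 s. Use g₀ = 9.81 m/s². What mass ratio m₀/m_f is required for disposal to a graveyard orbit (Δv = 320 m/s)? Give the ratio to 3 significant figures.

v_e = Isp · g₀ = 207 × 9.81 = 2030.7 m/s.
m₀/m_f = exp(Δv / v_e) = exp(320 / 2030.7) = exp(0.1576) = 1.1707.

mass ratio ≈ 1.17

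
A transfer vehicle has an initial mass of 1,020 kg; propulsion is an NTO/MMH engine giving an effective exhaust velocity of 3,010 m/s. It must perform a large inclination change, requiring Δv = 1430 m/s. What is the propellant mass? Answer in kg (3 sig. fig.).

propellant mass ≈ 386 kg

Using Δv = v_e ln(m₀/m_f): m₀/m_f = exp(Δv / v_e) = exp(1430 / 3010.0) = exp(0.4751) = 1.6081.
m_f = 1,020 / 1.6081 = 634.289 kg, so propellant = m₀ − m_f = 1,020 − 634.289 = 385.711 kg.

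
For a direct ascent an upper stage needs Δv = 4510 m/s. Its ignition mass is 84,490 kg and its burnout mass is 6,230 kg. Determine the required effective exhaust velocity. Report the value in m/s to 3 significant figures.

v_e ≈ 1730 m/s

ln(m₀/m_f) = ln(84490/6230) = ln(13.56) = 2.6073.
v_e = Δv / ln(m₀/m_f) = 4510 / 2.6073 = 1729.8 m/s.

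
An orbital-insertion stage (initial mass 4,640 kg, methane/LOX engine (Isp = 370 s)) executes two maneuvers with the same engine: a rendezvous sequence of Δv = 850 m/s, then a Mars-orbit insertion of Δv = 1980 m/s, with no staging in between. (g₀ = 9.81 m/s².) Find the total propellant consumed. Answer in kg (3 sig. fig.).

total propellant consumed ≈ 2510 kg

v_e = Isp · g₀ = 370 × 9.81 = 3629.7 m/s.
After the first burn: m = 4640 × exp(−850/3629.7) = 4640 × 0.79122 = 3,671.26 kg.
After the second burn: m = 3,671.26 × exp(−1980/3629.7) = 3,671.26 × 0.57955 = 2,127.68 kg.
Total propellant = m₀ − m_final = 4640 − 2,127.68 = 2,512.32 kg.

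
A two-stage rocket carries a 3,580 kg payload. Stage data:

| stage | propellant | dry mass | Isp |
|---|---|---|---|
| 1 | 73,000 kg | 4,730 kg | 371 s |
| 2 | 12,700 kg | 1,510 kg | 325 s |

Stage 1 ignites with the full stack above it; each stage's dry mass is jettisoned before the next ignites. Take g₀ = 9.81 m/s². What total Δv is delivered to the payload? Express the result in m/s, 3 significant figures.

Δv ≈ 9250 m/s

Ignition mass of stage 1 = 73,000+4,730 + 12,700+1,510 + 3,580 = 95,520 kg.
Stage 1: m₀ = 95,520 kg, m_f = 95,520 − 73,000 = 22,520 kg; Δv = 371×9.81×ln(4.242) = 3639.5×1.4449 ≈ 5259 m/s.
Stage 2: m₀ = 17,790 kg, m_f = 17,790 − 12,700 = 5,090 kg; Δv = 325×9.81×ln(3.495) = 3188.2×1.2514 ≈ 3990 m/s.
Total Δv = 5259 + 3990 = 9249 m/s.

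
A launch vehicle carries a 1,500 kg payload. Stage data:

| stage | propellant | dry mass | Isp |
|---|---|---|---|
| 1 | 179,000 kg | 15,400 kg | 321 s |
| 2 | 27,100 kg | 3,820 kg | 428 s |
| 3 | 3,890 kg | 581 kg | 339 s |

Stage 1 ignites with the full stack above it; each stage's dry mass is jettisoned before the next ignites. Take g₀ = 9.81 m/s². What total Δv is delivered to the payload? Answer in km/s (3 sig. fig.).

Δv ≈ 13.8 km/s

Ignition mass of stage 1 = 179,000+15,400 + 27,100+3,820 + 3,890+581 + 1,500 = 231,291 kg.
Stage 1: m₀ = 231,291 kg, m_f = 231,291 − 179,000 = 52,291 kg; Δv = 321×9.81×ln(4.423) = 3149.0×1.4869 ≈ 4682 m/s.
Stage 2: m₀ = 36,891 kg, m_f = 36,891 − 27,100 = 9,791 kg; Δv = 428×9.81×ln(3.768) = 4198.7×1.3265 ≈ 5570 m/s.
Stage 3: m₀ = 5,971 kg, m_f = 5,971 − 3,890 = 2,081 kg; Δv = 339×9.81×ln(2.869) = 3325.6×1.0541 ≈ 3505 m/s.
Total Δv = 4682 + 5570 + 3505 = 13757 m/s.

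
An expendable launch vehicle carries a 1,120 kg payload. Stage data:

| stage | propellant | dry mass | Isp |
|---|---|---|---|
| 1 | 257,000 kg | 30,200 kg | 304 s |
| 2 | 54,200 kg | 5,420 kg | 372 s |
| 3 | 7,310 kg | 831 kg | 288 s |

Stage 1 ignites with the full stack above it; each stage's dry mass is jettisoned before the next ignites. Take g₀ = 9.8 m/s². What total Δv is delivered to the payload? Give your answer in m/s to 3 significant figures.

Ignition mass of stage 1 = 257,000+30,200 + 54,200+5,420 + 7,310+831 + 1,120 = 356,081 kg.
Stage 1: m₀ = 356,081 kg, m_f = 356,081 − 257,000 = 99,081 kg; Δv = 304×9.8×ln(3.594) = 2979.2×1.2792 ≈ 3811 m/s.
Stage 2: m₀ = 68,881 kg, m_f = 68,881 − 54,200 = 14,681 kg; Δv = 372×9.8×ln(4.692) = 3645.6×1.5458 ≈ 5635 m/s.
Stage 3: m₀ = 9,261 kg, m_f = 9,261 − 7,310 = 1,951 kg; Δv = 288×9.8×ln(4.747) = 2822.4×1.5575 ≈ 4396 m/s.
Total Δv = 3811 + 5635 + 4396 = 13842 m/s.

Δv ≈ 13800 m/s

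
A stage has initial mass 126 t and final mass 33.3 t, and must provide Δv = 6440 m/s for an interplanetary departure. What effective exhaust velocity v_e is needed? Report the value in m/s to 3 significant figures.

ln(m₀/m_f) = ln(126000/33300) = ln(3.784) = 1.3307.
v_e = Δv / ln(m₀/m_f) = 6440 / 1.3307 = 4839.5 m/s.

v_e ≈ 4840 m/s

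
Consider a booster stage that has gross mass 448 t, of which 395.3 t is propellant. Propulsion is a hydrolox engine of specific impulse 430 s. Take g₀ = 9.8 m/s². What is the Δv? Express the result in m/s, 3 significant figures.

Δv ≈ 9020 m/s

v_e = Isp · g₀ = 430 × 9.8 = 4214.0 m/s.
m_f = m₀ − m_prop = 448 − 395.3 = 52.7 t.
Rocket equation: Δv = v_e · ln(m₀/m_f) = 4214.0 × ln(8.501) = 4214.0 × 2.1402 ≈ 9018.7 m/s.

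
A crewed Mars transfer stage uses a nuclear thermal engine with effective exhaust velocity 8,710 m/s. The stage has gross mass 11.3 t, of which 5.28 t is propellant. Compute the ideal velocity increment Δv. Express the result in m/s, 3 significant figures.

Δv ≈ 5480 m/s

m_f = m₀ − m_prop = 11.3 − 5.28 = 6.02 t.
Using Δv = v_e ln(m₀/m_f): Δv = v_e · ln(m₀/m_f) = 8710.0 × ln(1.877) = 8710.0 × 0.6297 ≈ 5484.8 m/s.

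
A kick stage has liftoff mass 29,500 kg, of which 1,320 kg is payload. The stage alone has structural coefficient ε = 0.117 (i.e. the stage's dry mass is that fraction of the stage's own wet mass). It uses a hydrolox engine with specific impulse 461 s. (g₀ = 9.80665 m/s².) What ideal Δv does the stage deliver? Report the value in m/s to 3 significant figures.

Δv ≈ 8380 m/s

Stage wet mass = m₀ − payload = 29,500 − 1,320 = 28,180 kg.
Stage dry mass = ε × stage wet mass = 0.117 × 28,180 = 3,297.06 kg.
Burnout mass m_f = stage dry + payload = 3,297.06 + 1,320 = 4,617.06 kg.
v_e = Isp · g₀ = 461 × 9.80665 = 4520.9 m/s.
Δv = v_e · ln(29,500/4,617.06) = 4520.9 × ln(6.389) = 4520.9 × 1.8546 ≈ 8385 m/s.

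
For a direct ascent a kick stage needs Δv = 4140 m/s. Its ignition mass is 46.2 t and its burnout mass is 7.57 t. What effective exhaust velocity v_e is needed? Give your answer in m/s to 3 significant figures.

ln(m₀/m_f) = ln(46200/7570) = ln(6.103) = 1.8088.
Using Δv = v_e ln(m₀/m_f): v_e = Δv / ln(m₀/m_f) = 4140 / 1.8088 = 2288.8 m/s.

v_e ≈ 2290 m/s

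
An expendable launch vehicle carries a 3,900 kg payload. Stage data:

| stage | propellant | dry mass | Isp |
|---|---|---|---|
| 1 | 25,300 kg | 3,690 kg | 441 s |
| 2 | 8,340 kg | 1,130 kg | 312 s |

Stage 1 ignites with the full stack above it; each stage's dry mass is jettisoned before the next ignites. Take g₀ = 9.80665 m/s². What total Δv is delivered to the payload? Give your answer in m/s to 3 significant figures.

Δv ≈ 6920 m/s

Ignition mass of stage 1 = 25,300+3,690 + 8,340+1,130 + 3,900 = 42,360 kg.
Stage 1: m₀ = 42,360 kg, m_f = 42,360 − 25,300 = 17,060 kg; Δv = 441×9.80665×ln(2.483) = 4324.7×0.9095 ≈ 3933 m/s.
Stage 2: m₀ = 13,370 kg, m_f = 13,370 − 8,340 = 5,030 kg; Δv = 312×9.80665×ln(2.658) = 3059.7×0.9776 ≈ 2991 m/s.
Total Δv = 3933 + 2991 = 6924 m/s.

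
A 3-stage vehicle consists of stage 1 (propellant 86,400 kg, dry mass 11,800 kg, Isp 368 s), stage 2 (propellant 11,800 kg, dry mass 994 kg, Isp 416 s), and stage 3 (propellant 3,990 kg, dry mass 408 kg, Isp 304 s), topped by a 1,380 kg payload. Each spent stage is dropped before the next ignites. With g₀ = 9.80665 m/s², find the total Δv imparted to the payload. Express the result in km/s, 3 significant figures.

Δv ≈ 12.5 km/s

Ignition mass of stage 1 = 86,400+11,800 + 11,800+994 + 3,990+408 + 1,380 = 116,772 kg.
Stage 1: m₀ = 116,772 kg, m_f = 116,772 − 86,400 = 30,372 kg; Δv = 368×9.80665×ln(3.845) = 3608.8×1.3467 ≈ 4860 m/s.
Stage 2: m₀ = 18,572 kg, m_f = 18,572 − 11,800 = 6,772 kg; Δv = 416×9.80665×ln(2.742) = 4079.6×1.0089 ≈ 4116 m/s.
Stage 3: m₀ = 5,778 kg, m_f = 5,778 − 3,990 = 1,788 kg; Δv = 304×9.80665×ln(3.232) = 2981.2×1.1730 ≈ 3497 m/s.
Total Δv = 4860 + 4116 + 3497 = 12473 m/s.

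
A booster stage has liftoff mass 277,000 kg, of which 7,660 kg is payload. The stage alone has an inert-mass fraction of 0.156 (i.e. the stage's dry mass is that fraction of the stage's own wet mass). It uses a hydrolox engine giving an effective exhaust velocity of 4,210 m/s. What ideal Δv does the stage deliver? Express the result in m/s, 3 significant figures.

Stage wet mass = m₀ − payload = 277,000 − 7,660 = 269,340 kg.
Stage dry mass = ε × stage wet mass = 0.156 × 269,340 = 42,017 kg.
Burnout mass m_f = stage dry + payload = 42,017 + 7,660 = 49,677 kg.
Δv = v_e · ln(277,000/49,677) = 4210.0 × ln(5.576) = 4210.0 × 1.7185 ≈ 7235 m/s.

Δv ≈ 7230 m/s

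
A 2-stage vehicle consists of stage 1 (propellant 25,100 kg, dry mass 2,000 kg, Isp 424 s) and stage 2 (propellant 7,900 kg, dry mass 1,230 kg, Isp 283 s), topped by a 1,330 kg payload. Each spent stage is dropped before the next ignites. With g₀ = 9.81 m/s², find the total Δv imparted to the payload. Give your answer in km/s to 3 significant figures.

Ignition mass of stage 1 = 25,100+2,000 + 7,900+1,230 + 1,330 = 37,560 kg.
Stage 1: m₀ = 37,560 kg, m_f = 37,560 − 25,100 = 12,460 kg; Δv = 424×9.81×ln(3.014) = 4159.4×1.1034 ≈ 4590 m/s.
Stage 2: m₀ = 10,460 kg, m_f = 10,460 − 7,900 = 2,560 kg; Δv = 283×9.81×ln(4.086) = 2776.2×1.4076 ≈ 3908 m/s.
Total Δv = 4590 + 3908 = 8498 m/s.

Δv ≈ 8.50 km/s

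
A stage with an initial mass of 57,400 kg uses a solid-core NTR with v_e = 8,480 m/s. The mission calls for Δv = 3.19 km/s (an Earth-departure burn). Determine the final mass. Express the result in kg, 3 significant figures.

final mass ≈ 39400 kg

From the ideal rocket equation, m₀/m_f = exp(Δv / v_e) = exp(3190 / 8480.0) = exp(0.3762) = 1.4567.
m_f = m₀ / 1.4567 = 57,400 / 1.4567 = 39,404.1 kg.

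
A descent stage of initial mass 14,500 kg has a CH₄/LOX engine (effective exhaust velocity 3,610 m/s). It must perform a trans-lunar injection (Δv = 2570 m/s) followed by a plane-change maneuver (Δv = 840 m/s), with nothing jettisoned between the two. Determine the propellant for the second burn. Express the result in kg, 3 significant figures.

propellant for the second burn ≈ 1480 kg

After the first burn: m = 14500 × exp(−2570/3610.0) = 14500 × 0.49071 = 7,115.3 kg.
After the second burn: m = 7,115.3 × exp(−840/3610.0) = 7,115.3 × 0.79240 = 5,638.16 kg.
Second-burn propellant = 7,115.3 − 5,638.16 = 1,477.14 kg.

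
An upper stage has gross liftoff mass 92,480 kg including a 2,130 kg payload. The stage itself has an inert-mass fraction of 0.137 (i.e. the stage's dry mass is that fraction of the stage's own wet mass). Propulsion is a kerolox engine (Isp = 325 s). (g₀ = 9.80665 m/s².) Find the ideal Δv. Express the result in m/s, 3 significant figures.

Stage wet mass = m₀ − payload = 92,480 − 2,130 = 90,350 kg.
Stage dry mass = ε × stage wet mass = 0.137 × 90,350 = 12,378 kg.
Burnout mass m_f = stage dry + payload = 12,378 + 2,130 = 14,508 kg.
v_e = Isp · g₀ = 325 × 9.80665 = 3187.2 m/s.
From the ideal rocket equation, Δv = v_e · ln(92,480/14,508) = 3187.2 × ln(6.374) = 3187.2 × 1.8523 ≈ 5904 m/s.

Δv ≈ 5900 m/s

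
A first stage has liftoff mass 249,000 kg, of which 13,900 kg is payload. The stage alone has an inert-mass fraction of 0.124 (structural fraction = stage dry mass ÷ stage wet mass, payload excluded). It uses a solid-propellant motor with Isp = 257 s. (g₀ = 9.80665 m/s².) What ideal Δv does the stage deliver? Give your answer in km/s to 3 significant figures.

Stage wet mass = m₀ − payload = 249,000 − 13,900 = 235,100 kg.
Stage dry mass = ε × stage wet mass = 0.124 × 235,100 = 29,152.4 kg.
Burnout mass m_f = stage dry + payload = 29,152.4 + 13,900 = 43,052.4 kg.
v_e = Isp · g₀ = 257 × 9.80665 = 2520.3 m/s.
Δv = v_e · ln(249,000/43,052.4) = 2520.3 × ln(5.784) = 2520.3 × 1.7550 ≈ 4423 m/s.

Δv ≈ 4.42 km/s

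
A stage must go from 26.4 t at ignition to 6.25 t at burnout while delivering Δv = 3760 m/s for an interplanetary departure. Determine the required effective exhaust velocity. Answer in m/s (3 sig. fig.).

ln(m₀/m_f) = ln(26400/6250) = ln(4.224) = 1.4408.
By the Tsiolkovsky rocket equation, v_e = Δv / ln(m₀/m_f) = 3760 / 1.4408 = 2609.7 m/s.

v_e ≈ 2610 m/s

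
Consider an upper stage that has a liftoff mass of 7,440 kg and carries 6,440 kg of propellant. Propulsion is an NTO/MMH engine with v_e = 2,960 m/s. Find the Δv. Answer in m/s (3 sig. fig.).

Δv ≈ 5940 m/s

m_f = m₀ − m_prop = 7,440 − 6,440 = 1,000 kg.
Δv = v_e · ln(m₀/m_f) = 2960.0 × ln(7.44) = 2960.0 × 2.0069 ≈ 5940.3 m/s.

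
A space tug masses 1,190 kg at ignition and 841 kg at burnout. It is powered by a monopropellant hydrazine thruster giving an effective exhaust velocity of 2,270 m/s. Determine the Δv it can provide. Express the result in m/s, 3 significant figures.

Δv = v_e · ln(m₀/m_f) = 2270.0 × ln(1.415) = 2270.0 × 0.3471 ≈ 788.0 m/s.

Δv ≈ 788 m/s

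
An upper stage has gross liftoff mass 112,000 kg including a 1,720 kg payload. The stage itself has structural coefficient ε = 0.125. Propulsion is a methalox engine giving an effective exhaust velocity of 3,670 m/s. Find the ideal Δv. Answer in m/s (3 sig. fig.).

Stage wet mass = m₀ − payload = 112,000 − 1,720 = 110,280 kg.
Stage dry mass = ε × stage wet mass = 0.125 × 110,280 = 13,785 kg.
Burnout mass m_f = stage dry + payload = 13,785 + 1,720 = 15,505 kg.
Rocket equation: Δv = v_e · ln(112,000/15,505) = 3670.0 × ln(7.223) = 3670.0 × 1.9773 ≈ 7257 m/s.

Δv ≈ 7260 m/s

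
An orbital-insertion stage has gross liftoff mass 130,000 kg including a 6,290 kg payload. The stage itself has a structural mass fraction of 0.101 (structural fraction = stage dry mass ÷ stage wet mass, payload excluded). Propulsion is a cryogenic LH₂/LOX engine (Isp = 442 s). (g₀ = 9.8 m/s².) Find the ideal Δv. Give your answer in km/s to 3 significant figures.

Stage wet mass = m₀ − payload = 130,000 − 6,290 = 123,710 kg.
Stage dry mass = ε × stage wet mass = 0.101 × 123,710 = 12,494.7 kg.
Burnout mass m_f = stage dry + payload = 12,494.7 + 6,290 = 18,784.7 kg.
v_e = Isp · g₀ = 442 × 9.8 = 4331.6 m/s.
Δv = v_e · ln(130,000/18,784.7) = 4331.6 × ln(6.921) = 4331.6 × 1.9345 ≈ 8379 m/s.

Δv ≈ 8.38 km/s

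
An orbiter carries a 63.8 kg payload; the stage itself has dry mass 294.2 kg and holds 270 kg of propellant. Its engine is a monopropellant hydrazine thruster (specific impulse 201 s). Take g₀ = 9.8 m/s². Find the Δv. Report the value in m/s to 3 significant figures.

Δv ≈ 1110 m/s

v_e = Isp · g₀ = 201 × 9.8 = 1969.8 m/s.
m₀ = payload + dry + propellant = 63.8 + 294.2 + 270 = 628 kg.
m_f = payload + dry = 63.8 + 294.2 = 358 kg.
Δv = v_e · ln(m₀/m_f) = 1969.8 × ln(1.754) = 1969.8 × 0.5620 ≈ 1107.0 m/s.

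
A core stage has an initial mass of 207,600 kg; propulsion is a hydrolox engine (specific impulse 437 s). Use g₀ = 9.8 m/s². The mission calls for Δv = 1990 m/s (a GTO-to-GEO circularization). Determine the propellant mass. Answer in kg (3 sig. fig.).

propellant mass ≈ 77200 kg

v_e = Isp · g₀ = 437 × 9.8 = 4282.6 m/s.
Rocket equation: m₀/m_f = exp(Δv / v_e) = exp(1990 / 4282.6) = exp(0.4647) = 1.5915.
m_f = 207,600 / 1.5915 = 130,443 kg, so propellant = m₀ − m_f = 207,600 − 130,443 = 77,157 kg.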